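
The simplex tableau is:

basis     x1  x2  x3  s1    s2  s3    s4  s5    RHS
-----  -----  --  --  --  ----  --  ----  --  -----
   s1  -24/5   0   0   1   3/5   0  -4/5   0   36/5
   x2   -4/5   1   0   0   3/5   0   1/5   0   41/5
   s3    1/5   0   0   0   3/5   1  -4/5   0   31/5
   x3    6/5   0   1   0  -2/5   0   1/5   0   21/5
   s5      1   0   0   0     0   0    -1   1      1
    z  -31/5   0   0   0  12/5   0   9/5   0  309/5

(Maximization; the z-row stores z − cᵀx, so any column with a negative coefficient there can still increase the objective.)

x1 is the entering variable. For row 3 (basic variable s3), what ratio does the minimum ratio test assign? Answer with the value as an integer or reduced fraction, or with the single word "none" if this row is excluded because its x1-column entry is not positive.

31

Ratio = RHS / (x1 entry) = (31/5) / (1/5) = 31.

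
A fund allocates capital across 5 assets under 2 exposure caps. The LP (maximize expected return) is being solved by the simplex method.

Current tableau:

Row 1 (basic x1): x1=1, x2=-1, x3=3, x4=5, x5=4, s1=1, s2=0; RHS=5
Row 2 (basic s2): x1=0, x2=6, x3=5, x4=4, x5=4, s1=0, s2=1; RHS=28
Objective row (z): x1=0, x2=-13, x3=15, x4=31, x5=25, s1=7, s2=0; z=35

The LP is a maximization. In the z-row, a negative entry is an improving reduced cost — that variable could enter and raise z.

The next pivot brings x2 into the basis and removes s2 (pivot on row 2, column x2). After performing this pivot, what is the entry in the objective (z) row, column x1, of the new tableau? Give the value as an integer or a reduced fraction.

Pivot element is row 2, column x2: 6.
Normalize row 2: new (row 2, x1) = 0/6 = 0.
z-row ← z-row − (-13)·(new row 2): 0 − (-13)·0 = 0.

0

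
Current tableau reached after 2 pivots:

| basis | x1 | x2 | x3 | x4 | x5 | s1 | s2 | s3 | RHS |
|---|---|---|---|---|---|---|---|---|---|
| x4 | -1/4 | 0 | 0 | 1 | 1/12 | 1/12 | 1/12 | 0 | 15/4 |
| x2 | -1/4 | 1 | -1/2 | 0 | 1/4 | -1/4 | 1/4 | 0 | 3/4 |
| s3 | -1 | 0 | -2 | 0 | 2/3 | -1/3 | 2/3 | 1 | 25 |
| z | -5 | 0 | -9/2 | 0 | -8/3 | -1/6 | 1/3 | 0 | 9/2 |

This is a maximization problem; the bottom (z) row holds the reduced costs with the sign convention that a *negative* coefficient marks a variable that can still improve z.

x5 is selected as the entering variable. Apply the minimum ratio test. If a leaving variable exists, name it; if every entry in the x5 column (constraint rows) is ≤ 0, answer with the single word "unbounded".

Ratios: row 1 (x4): (15/4)/(1/12) = 45; row 2 (x2): (3/4)/(1/4) = 3; row 3 (s3): 25/(2/3) = 75/2.
Minimum ratio is in the x2 row, so x2 leaves.

x2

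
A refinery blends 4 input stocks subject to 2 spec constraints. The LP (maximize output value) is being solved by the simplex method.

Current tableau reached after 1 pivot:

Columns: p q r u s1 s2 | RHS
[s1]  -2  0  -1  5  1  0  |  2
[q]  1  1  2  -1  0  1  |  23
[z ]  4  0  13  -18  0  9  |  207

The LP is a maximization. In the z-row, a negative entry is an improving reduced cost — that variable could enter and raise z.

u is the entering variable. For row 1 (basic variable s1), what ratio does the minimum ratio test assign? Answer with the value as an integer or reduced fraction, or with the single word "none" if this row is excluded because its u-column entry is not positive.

Ratio = RHS / (u entry) = 2 / 5 = 2/5.

2/5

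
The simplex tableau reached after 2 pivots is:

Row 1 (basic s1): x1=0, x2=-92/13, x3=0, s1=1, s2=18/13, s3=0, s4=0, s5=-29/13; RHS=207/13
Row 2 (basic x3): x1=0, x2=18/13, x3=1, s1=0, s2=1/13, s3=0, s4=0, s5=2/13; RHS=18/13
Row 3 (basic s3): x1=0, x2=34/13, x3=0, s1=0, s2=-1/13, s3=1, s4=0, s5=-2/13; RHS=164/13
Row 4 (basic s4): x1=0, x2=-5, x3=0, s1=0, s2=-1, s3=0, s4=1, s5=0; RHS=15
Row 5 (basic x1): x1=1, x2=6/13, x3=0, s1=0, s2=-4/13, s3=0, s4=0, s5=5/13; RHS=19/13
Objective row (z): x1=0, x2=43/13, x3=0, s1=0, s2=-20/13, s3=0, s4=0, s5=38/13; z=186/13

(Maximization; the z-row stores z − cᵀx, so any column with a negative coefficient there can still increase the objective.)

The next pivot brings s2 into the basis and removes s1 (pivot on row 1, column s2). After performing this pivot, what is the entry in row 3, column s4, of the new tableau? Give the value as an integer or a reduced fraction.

Pivot element is row 1, column s2: 18/13.
Normalize row 1: new (row 1, s4) = 0/(18/13) = 0.
row 3 ← row 3 − (-1/13)·(new row 1): 0 − (-1/13)·0 = 0.

0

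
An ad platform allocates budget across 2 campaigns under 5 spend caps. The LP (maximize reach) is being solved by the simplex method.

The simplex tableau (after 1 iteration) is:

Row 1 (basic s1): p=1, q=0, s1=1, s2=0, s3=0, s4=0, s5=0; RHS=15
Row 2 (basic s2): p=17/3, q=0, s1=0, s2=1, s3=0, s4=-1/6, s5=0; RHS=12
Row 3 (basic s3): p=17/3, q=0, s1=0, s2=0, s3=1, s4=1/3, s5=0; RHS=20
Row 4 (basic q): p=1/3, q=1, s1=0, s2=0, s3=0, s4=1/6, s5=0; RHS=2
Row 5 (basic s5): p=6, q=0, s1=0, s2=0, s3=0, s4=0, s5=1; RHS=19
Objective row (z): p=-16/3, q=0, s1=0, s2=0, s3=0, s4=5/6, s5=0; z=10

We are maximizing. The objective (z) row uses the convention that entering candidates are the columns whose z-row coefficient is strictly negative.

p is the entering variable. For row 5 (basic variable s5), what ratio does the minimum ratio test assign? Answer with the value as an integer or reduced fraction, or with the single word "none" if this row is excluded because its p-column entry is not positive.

Ratio = RHS / (p entry) = 19 / 6 = 19/6.

19/6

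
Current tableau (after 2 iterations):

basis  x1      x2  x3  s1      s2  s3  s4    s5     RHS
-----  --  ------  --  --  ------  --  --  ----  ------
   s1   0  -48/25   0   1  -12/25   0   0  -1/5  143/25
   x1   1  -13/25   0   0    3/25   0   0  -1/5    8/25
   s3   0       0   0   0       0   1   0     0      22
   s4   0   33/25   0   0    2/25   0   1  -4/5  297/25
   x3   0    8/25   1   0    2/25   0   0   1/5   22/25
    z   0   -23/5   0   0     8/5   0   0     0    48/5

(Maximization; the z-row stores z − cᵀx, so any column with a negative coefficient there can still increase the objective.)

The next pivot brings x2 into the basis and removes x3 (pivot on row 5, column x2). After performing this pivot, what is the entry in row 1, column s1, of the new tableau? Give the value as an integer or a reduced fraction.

Pivot element is row 5, column x2: 8/25.
Normalize row 5: new (row 5, s1) = 0/(8/25) = 0.
row 1 ← row 1 − (-48/25)·(new row 5): 1 − (-48/25)·0 = 1.

1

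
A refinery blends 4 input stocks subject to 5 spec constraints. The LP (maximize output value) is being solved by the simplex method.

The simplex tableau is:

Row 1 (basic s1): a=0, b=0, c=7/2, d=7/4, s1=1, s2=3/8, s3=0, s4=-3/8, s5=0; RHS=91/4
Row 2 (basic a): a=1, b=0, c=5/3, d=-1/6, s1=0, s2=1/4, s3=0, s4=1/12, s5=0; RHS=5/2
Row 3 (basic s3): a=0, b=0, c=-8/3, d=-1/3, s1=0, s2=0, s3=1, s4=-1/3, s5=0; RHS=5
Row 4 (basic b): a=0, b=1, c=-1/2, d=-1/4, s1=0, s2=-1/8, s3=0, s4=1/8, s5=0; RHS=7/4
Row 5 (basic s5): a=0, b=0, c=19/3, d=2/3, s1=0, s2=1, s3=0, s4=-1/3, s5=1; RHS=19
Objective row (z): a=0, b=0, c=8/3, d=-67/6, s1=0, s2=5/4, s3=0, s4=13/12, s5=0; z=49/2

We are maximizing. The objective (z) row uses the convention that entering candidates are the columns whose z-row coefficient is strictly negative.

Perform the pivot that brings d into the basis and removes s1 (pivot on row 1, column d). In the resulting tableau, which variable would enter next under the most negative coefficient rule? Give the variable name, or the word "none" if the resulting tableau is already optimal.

Pivot element 7/4. New z-row = old z-row − (-67/6)·(row 1/(7/4)).
Updated z-row coefficients: a: 0, b: 0, c: 25, d: 0, s1: 134/21, s2: 51/14, s3: 0, s4: -55/42, s5: 0.
The most negative is -55/42 in column s4, so s4 would enter next.

s4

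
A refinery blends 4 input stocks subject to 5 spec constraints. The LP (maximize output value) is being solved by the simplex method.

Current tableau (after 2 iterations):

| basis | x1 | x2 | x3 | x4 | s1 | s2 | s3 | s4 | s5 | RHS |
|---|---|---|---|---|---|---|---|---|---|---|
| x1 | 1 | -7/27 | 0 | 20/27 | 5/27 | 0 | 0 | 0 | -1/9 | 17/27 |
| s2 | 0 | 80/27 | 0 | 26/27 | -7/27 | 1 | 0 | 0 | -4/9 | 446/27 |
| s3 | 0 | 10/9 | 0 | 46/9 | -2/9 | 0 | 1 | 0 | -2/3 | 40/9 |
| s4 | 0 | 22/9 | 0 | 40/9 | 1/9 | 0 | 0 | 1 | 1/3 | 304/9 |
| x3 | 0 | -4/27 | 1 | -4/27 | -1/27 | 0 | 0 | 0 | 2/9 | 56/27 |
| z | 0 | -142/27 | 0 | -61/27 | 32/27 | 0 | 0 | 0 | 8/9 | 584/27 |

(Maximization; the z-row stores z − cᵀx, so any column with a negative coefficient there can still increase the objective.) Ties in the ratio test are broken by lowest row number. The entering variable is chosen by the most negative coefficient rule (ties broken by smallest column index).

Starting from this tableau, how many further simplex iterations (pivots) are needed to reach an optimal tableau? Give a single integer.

2

pivot: x2 in, s3 out → z = 128/3
pivot: s5 in, s2 out → z = 253/5
No improving column remains; optimal.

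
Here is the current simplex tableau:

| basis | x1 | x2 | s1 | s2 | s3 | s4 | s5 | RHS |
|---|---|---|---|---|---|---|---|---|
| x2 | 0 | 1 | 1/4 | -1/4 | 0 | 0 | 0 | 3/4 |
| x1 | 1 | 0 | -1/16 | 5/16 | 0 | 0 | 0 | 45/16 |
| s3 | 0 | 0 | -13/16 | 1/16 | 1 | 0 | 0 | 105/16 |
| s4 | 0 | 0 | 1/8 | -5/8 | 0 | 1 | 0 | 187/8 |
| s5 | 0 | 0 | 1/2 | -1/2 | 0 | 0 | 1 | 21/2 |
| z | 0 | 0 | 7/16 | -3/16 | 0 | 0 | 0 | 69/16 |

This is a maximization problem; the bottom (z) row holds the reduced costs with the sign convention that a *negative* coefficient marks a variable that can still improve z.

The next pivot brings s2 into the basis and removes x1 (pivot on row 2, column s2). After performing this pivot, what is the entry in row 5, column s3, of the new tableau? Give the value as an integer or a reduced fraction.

Pivot element is row 2, column s2: 5/16.
Normalize row 2: new (row 2, s3) = 0/(5/16) = 0.
row 5 ← row 5 − (-1/2)·(new row 2): 0 − (-1/2)·0 = 0.

0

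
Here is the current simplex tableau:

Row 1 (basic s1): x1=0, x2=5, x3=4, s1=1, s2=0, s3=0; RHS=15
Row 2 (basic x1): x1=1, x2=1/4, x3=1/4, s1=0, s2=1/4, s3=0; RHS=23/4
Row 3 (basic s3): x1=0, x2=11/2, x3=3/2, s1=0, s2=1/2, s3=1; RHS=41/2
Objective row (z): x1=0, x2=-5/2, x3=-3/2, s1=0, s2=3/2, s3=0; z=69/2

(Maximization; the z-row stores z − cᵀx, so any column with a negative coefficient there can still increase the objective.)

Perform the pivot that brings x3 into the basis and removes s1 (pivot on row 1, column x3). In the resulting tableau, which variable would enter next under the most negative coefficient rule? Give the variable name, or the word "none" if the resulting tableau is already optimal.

Pivot element 4. New z-row = old z-row − (-3/2)·(row 1/4).
Updated z-row coefficients: x1: 0, x2: -5/8, x3: 0, s1: 3/8, s2: 3/2, s3: 0.
The most negative is -5/8 in column x2, so x2 would enter next.

x2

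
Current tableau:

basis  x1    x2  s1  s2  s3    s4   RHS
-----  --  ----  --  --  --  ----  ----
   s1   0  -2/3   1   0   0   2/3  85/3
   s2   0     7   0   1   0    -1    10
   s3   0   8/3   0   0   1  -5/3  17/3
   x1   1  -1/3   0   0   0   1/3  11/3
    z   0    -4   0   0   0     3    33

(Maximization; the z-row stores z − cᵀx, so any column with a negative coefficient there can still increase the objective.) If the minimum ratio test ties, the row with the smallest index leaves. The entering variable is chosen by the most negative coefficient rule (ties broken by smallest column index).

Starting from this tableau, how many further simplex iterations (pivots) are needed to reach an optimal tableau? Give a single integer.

pivot: x2 in, s2 out → z = 271/7
No improving column remains; optimal.

1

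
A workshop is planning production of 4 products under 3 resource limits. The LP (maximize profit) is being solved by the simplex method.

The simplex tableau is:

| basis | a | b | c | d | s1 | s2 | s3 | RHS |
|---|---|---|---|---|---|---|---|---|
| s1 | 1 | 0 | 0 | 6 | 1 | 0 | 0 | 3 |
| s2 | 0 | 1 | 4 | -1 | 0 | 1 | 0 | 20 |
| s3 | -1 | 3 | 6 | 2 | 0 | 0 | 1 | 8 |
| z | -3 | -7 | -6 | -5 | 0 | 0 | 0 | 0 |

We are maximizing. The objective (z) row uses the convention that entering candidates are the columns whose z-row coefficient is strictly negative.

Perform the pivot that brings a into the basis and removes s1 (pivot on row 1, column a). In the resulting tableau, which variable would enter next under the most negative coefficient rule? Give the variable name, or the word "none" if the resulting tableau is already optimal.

b

Pivot element 1. New z-row = old z-row − (-3)·(row 1/1).
Updated z-row coefficients: a: 0, b: -7, c: -6, d: 13, s1: 3, s2: 0, s3: 0.
The most negative is -7 in column b, so b would enter next.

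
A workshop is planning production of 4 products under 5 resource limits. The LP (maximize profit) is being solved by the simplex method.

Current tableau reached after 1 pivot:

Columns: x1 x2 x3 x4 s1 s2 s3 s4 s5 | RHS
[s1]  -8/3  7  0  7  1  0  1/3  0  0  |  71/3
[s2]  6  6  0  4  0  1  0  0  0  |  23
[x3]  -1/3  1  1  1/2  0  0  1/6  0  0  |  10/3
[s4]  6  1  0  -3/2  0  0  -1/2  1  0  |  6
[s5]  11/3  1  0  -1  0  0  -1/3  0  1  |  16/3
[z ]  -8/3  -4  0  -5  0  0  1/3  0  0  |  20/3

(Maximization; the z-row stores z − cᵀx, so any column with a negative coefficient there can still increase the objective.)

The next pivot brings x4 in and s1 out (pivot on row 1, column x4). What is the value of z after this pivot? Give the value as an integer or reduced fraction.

Minimum ratio for x4: (71/3)/7 = 71/21.
z changes by −(z-row coeff of x4)·ratio = −(-5)·(71/21) = 355/21.
New z = 20/3 + (355/21) = 165/7.

165/7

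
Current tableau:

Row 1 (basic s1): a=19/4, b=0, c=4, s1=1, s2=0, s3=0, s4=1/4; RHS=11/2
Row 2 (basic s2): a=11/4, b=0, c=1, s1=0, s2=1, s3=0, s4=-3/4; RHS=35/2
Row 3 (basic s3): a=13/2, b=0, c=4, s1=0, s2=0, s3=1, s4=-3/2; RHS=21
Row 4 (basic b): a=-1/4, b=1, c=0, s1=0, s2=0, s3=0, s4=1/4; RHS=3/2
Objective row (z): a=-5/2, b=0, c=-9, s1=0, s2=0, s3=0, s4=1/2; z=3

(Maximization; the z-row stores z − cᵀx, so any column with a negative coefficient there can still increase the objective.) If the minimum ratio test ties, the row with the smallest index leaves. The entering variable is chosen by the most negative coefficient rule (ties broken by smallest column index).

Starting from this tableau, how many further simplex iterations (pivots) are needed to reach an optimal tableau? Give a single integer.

pivot: c in, s1 out → z = 123/8
No improving column remains; optimal.

1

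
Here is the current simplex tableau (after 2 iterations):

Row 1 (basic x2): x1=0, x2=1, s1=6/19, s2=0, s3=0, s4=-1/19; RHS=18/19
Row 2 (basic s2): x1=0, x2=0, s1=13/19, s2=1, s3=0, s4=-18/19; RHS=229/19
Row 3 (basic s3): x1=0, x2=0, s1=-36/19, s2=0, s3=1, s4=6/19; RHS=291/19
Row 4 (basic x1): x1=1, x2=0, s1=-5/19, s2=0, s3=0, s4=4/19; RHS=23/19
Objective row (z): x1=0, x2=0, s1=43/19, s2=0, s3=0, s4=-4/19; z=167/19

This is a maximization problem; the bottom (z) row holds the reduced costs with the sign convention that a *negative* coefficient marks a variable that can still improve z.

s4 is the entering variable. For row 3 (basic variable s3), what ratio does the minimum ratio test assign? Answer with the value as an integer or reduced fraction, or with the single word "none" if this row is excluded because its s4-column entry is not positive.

97/2

Ratio = RHS / (s4 entry) = (291/19) / (6/19) = 97/2.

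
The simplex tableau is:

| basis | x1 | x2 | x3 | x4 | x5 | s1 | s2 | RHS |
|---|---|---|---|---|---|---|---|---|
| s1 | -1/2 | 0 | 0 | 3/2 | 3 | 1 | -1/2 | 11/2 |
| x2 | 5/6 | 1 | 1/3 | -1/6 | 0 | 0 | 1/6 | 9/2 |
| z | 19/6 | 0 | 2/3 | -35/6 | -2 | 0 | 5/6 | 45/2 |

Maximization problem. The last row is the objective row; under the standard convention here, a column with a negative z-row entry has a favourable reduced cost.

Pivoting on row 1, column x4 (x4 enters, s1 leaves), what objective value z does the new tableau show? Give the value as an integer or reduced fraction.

Minimum ratio for x4: (11/2)/(3/2) = 11/3.
z changes by −(z-row coeff of x4)·ratio = −(-35/6)·(11/3) = 385/18.
New z = 45/2 + (385/18) = 395/9.

395/9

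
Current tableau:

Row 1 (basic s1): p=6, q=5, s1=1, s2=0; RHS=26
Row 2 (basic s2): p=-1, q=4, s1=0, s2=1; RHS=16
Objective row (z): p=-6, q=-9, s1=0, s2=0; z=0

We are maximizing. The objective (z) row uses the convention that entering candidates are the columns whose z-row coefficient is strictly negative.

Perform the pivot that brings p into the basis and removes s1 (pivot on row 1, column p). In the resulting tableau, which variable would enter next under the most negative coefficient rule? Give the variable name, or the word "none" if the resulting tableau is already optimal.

q

Pivot element 6. New z-row = old z-row − (-6)·(row 1/6).
Updated z-row coefficients: p: 0, q: -4, s1: 1, s2: 0.
The most negative is -4 in column q, so q would enter next.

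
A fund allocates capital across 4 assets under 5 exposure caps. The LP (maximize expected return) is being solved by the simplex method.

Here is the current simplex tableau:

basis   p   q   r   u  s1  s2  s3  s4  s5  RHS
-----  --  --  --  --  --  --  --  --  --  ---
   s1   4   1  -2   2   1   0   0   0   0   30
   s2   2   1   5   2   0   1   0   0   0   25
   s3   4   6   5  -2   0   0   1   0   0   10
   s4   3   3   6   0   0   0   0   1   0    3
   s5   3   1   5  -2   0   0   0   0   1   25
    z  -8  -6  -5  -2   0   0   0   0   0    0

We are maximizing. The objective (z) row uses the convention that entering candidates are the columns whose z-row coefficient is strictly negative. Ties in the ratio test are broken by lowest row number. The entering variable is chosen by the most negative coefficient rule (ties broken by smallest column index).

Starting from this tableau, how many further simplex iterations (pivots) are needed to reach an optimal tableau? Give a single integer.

2

pivot: p in, s4 out → z = 8
pivot: u in, s2 out → z = 31
No improving column remains; optimal.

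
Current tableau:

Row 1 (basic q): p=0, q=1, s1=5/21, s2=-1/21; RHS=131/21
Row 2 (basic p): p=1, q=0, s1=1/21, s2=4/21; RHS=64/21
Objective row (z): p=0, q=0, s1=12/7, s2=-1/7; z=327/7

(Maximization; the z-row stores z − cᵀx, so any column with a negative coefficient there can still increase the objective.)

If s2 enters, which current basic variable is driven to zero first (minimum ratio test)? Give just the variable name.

p

Ratios: row 1 (q): entry -1/21 ≤ 0, skip; row 2 (p): (64/21)/(4/21) = 16.
Minimum ratio 16 is in the p row, so p leaves.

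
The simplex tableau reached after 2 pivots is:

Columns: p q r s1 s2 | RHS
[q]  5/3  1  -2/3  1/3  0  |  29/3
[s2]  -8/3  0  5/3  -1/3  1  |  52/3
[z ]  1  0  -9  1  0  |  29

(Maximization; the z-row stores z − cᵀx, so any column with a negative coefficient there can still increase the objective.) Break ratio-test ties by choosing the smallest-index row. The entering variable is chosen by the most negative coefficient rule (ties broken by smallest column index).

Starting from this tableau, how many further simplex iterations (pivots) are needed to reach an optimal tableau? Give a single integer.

pivot: r in, s2 out → z = 613/5
pivot: p in, q out → z = 1480/3
No improving column remains; optimal.

2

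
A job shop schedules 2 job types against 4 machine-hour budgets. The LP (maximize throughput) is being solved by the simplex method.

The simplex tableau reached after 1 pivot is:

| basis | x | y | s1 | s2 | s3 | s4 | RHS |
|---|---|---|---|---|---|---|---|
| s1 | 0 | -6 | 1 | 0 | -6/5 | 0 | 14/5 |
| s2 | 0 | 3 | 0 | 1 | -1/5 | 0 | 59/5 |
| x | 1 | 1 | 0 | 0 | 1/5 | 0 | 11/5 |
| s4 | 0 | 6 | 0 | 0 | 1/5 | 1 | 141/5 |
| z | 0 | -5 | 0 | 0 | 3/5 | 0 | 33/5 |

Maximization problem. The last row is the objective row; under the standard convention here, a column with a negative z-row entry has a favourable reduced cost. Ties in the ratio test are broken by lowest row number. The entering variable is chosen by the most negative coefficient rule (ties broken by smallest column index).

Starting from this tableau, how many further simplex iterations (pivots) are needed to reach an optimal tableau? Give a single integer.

pivot: y in, x out → z = 88/5
No improving column remains; optimal.

1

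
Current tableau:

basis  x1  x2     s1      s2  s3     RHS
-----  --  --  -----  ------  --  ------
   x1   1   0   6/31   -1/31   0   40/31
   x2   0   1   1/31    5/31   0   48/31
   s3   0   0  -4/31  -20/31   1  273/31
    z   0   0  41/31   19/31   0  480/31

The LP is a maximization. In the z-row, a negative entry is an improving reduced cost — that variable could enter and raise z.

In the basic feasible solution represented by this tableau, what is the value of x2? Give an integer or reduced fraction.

x2 is basic (row 2); its value is the RHS of that row: 48/31.

48/31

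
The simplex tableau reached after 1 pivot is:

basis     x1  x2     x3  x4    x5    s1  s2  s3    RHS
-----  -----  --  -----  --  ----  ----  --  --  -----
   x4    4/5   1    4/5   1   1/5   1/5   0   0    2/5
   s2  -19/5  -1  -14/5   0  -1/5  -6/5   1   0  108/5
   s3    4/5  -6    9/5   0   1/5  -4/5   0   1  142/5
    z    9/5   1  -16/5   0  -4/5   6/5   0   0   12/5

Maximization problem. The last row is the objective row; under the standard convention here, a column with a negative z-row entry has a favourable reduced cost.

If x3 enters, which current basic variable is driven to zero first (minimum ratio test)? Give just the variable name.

x4

Ratios: row 1 (x4): (2/5)/(4/5) = 1/2; row 2 (s2): entry -14/5 ≤ 0, skip; row 3 (s3): (142/5)/(9/5) = 142/9.
Minimum ratio 1/2 is in the x4 row, so x4 leaves.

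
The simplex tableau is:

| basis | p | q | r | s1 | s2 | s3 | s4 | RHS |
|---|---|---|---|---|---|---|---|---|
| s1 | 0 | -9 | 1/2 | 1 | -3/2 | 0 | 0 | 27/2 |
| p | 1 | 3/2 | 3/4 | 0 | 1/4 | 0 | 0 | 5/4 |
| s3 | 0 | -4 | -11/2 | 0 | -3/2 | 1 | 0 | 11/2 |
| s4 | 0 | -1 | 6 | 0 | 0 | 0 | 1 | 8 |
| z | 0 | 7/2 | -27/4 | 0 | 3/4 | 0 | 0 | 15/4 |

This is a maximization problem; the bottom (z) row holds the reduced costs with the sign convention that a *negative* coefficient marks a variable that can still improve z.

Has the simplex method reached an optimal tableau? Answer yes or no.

no

Column r has objective-row coefficient -27/4, which is negative; an improving pivot exists, so not yet optimal.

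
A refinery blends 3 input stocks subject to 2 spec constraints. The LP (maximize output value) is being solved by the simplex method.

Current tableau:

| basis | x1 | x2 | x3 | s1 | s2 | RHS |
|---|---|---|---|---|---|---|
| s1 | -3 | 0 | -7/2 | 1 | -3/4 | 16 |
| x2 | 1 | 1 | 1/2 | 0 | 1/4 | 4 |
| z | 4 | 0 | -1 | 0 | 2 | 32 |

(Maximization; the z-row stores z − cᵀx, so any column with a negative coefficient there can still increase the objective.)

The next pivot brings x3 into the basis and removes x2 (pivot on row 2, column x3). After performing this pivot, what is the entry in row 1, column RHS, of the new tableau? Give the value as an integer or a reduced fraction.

Pivot element is row 2, column x3: 1/2.
Normalize row 2: new (row 2, RHS) = 4/(1/2) = 8.
row 1 ← row 1 − (-7/2)·(new row 2): 16 − (-7/2)·8 = 44.

44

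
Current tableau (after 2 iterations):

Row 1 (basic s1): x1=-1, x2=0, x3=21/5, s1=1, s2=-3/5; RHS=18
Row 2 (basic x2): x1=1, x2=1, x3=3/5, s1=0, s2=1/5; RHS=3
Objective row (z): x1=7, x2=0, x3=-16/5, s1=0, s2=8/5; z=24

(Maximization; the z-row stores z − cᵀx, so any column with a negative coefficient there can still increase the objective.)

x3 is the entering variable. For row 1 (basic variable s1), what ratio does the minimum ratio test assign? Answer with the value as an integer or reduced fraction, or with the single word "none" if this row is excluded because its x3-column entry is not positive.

30/7

Ratio = RHS / (x3 entry) = 18 / (21/5) = 30/7.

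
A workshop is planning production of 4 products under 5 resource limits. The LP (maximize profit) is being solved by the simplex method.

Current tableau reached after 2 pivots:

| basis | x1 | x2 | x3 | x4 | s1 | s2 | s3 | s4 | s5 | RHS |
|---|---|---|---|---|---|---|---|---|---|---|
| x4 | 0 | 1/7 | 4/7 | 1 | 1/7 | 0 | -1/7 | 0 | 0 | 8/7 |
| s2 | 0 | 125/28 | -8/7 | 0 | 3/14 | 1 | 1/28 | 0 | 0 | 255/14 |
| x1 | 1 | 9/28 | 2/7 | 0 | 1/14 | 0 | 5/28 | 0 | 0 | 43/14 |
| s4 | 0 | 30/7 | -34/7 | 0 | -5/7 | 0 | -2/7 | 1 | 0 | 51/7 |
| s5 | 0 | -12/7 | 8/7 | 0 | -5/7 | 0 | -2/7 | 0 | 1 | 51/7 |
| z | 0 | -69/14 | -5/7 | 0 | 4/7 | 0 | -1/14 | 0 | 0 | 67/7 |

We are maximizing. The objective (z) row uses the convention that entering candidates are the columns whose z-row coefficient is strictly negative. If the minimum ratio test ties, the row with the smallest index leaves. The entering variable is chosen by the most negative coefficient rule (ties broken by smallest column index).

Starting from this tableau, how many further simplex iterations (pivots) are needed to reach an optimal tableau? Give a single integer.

3

pivot: x2 in, s4 out → z = 359/20
pivot: x3 in, x4 out → z = 565/22
pivot: s3 in, x1 out → z = 477/14
No improving column remains; optimal.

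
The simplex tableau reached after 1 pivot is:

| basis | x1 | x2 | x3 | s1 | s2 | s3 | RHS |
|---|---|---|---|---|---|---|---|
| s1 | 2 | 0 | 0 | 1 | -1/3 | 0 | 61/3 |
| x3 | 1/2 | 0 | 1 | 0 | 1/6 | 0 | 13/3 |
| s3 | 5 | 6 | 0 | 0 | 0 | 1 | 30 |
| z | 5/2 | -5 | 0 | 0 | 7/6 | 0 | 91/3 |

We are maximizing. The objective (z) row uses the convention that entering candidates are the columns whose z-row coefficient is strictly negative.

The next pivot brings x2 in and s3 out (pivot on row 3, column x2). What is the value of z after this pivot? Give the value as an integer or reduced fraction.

Minimum ratio for x2: 30/6 = 5.
z changes by −(z-row coeff of x2)·ratio = −(-5)·5 = 25.
New z = 91/3 + 25 = 166/3.

166/3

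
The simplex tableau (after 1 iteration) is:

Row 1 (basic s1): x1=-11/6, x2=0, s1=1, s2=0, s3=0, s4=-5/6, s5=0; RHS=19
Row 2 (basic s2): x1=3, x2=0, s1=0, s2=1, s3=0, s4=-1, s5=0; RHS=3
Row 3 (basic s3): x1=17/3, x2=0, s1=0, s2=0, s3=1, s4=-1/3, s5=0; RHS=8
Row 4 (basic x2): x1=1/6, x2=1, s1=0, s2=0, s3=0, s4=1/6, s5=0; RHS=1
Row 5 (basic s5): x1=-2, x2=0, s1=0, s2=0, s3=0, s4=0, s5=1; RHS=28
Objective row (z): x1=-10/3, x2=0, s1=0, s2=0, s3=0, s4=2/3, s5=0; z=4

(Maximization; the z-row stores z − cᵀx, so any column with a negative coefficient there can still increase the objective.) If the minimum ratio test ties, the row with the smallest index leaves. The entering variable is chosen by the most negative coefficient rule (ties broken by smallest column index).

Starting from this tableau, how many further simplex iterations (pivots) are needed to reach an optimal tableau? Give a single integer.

pivot: x1 in, s2 out → z = 22/3
pivot: s4 in, s3 out → z = 8
No improving column remains; optimal.

2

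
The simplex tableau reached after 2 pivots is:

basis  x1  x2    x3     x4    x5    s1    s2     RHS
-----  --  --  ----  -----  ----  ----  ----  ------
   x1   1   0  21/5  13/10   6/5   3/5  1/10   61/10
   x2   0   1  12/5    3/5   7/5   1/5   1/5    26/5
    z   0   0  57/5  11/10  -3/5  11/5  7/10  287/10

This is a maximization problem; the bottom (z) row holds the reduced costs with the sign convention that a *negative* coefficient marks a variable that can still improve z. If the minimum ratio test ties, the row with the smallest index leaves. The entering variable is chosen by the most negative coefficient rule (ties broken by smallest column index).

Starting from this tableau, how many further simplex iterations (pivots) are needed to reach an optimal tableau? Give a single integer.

pivot: x5 in, x2 out → z = 433/14
No improving column remains; optimal.

1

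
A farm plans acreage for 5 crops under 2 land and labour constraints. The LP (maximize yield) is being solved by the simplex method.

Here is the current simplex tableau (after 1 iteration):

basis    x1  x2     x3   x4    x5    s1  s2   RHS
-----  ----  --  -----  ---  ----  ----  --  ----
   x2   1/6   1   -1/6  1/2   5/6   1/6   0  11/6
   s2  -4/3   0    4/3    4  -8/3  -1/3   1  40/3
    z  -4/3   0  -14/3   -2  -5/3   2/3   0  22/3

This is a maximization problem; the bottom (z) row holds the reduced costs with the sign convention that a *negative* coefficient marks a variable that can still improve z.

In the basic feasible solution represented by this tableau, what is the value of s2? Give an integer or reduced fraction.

40/3

s2 is basic (row 2); its value is the RHS of that row: 40/3.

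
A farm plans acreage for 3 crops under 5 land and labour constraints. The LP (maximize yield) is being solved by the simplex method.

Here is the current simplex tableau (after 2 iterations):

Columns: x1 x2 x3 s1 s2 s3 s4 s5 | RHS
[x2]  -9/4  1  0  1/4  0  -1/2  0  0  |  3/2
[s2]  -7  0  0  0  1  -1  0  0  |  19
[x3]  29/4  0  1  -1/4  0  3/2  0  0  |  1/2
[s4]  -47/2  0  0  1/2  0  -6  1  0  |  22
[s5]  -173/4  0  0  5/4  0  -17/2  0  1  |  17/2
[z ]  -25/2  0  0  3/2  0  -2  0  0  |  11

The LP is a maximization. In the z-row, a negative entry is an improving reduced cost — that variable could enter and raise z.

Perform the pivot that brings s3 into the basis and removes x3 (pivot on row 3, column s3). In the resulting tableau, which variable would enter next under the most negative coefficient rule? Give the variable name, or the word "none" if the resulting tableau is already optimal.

x1

Pivot element 3/2. New z-row = old z-row − (-2)·(row 3/(3/2)).
Updated z-row coefficients: x1: -17/6, x2: 0, x3: 4/3, s1: 7/6, s2: 0, s3: 0, s4: 0, s5: 0.
The most negative is -17/6 in column x1, so x1 would enter next.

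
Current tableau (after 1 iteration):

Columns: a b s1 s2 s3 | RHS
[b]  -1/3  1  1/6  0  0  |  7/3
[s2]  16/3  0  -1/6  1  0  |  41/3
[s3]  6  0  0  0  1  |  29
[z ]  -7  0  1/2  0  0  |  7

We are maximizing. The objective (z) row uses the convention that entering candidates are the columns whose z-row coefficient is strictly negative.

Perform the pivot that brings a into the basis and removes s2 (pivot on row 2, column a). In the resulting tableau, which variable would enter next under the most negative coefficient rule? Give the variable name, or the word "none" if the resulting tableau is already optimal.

none

Pivot element 16/3. New z-row = old z-row − (-7)·(row 2/(16/3)).
Updated z-row coefficients: a: 0, b: 0, s1: 9/32, s2: 21/16, s3: 0.
No coefficient is strictly negative; the tableau after this pivot is optimal.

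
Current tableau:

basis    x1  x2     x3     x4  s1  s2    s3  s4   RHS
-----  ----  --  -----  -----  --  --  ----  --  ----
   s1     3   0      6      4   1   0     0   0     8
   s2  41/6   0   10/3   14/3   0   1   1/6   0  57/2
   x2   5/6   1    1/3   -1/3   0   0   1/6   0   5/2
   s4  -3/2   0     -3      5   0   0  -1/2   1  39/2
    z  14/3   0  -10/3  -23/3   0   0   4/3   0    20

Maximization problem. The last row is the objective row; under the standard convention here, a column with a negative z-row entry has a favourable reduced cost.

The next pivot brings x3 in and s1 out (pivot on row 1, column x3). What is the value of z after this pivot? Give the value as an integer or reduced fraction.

Minimum ratio for x3: 8/6 = 4/3.
z changes by −(z-row coeff of x3)·ratio = −(-10/3)·(4/3) = 40/9.
New z = 20 + (40/9) = 220/9.

220/9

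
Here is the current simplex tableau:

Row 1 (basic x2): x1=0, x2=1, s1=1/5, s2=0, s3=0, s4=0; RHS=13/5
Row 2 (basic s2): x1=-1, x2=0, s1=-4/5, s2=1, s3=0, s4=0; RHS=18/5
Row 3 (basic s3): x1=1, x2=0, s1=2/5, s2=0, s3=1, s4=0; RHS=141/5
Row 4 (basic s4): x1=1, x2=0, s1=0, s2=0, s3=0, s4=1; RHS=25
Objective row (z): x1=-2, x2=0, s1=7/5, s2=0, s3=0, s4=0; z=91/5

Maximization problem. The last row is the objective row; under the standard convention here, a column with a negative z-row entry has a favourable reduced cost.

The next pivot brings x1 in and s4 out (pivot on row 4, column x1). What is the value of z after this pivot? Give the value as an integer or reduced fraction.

Minimum ratio for x1: 25/1 = 25.
z changes by −(z-row coeff of x1)·ratio = −(-2)·25 = 50.
New z = 91/5 + 50 = 341/5.

341/5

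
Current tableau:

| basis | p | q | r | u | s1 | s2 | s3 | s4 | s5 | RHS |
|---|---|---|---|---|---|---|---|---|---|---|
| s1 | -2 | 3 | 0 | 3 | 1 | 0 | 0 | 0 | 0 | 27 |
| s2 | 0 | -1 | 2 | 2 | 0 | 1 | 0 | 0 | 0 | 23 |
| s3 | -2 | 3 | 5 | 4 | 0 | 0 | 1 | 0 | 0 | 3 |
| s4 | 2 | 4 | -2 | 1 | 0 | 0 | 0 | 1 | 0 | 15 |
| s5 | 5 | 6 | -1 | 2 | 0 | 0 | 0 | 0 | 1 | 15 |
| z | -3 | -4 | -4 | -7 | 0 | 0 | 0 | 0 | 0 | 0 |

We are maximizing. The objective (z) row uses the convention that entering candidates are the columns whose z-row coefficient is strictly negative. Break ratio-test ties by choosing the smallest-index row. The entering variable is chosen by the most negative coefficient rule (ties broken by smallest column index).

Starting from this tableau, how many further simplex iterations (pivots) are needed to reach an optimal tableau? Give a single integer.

pivot: u in, s3 out → z = 21/4
pivot: p in, s5 out → z = 159/8
No improving column remains; optimal.

2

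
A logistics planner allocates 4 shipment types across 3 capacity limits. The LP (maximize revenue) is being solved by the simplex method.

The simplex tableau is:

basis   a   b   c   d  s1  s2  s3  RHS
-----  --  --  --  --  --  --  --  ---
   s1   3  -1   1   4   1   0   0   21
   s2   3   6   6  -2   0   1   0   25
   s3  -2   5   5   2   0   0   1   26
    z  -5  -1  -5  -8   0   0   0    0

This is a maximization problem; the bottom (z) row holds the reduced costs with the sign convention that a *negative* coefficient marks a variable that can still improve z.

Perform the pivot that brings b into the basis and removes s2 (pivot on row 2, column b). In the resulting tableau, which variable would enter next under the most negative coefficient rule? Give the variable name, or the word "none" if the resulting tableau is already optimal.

Pivot element 6. New z-row = old z-row − (-1)·(row 2/6).
Updated z-row coefficients: a: -9/2, b: 0, c: -4, d: -25/3, s1: 0, s2: 1/6, s3: 0.
The most negative is -25/3 in column d, so d would enter next.

d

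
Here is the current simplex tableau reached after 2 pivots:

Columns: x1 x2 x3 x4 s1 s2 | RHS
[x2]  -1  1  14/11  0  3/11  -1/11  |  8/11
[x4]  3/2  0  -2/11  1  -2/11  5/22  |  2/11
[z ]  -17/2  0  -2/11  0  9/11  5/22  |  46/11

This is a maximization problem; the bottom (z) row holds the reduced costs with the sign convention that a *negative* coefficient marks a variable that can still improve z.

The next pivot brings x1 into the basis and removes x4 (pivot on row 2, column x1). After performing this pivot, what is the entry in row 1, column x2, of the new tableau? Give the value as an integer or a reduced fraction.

Pivot element is row 2, column x1: 3/2.
Normalize row 2: new (row 2, x2) = 0/(3/2) = 0.
row 1 ← row 1 − (-1)·(new row 2): 1 − (-1)·0 = 1.

1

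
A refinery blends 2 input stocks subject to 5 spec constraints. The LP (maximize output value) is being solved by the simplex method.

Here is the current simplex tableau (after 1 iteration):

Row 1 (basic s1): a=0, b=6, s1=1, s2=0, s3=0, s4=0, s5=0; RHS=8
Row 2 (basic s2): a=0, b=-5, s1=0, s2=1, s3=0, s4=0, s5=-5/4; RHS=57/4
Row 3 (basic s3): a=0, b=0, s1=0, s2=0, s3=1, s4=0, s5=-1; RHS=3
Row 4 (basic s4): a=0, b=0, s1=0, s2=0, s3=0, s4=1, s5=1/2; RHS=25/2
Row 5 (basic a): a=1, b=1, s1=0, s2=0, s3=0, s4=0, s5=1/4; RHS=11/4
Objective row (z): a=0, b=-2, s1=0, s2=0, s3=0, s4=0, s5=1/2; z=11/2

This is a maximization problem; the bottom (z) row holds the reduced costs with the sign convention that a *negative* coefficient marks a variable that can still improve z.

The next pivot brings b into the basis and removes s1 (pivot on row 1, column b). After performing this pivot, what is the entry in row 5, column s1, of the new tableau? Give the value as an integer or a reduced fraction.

-1/6

Pivot element is row 1, column b: 6.
Normalize row 1: new (row 1, s1) = 1/6 = 1/6.
row 5 ← row 5 − 1·(new row 1): 0 − 1·(1/6) = -1/6.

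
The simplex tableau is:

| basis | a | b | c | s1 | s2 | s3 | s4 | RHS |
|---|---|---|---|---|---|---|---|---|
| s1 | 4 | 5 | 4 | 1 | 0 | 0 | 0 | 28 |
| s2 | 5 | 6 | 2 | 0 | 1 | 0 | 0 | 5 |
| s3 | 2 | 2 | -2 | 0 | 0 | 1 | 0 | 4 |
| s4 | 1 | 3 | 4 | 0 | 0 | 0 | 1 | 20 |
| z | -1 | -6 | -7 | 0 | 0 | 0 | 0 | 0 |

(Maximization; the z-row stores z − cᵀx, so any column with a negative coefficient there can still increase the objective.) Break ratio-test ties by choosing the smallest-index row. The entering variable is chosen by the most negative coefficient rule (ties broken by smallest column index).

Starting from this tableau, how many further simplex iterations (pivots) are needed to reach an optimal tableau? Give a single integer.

pivot: c in, s2 out → z = 35/2
No improving column remains; optimal.

1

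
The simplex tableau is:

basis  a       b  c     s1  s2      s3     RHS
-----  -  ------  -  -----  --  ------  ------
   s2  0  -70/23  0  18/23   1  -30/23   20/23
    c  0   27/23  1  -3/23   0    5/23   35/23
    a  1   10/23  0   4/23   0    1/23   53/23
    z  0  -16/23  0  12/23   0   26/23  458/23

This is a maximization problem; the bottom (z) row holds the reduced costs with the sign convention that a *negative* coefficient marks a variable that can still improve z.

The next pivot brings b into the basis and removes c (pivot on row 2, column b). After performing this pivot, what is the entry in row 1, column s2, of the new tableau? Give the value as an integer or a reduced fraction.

1

Pivot element is row 2, column b: 27/23.
Normalize row 2: new (row 2, s2) = 0/(27/23) = 0.
row 1 ← row 1 − (-70/23)·(new row 2): 1 − (-70/23)·0 = 1.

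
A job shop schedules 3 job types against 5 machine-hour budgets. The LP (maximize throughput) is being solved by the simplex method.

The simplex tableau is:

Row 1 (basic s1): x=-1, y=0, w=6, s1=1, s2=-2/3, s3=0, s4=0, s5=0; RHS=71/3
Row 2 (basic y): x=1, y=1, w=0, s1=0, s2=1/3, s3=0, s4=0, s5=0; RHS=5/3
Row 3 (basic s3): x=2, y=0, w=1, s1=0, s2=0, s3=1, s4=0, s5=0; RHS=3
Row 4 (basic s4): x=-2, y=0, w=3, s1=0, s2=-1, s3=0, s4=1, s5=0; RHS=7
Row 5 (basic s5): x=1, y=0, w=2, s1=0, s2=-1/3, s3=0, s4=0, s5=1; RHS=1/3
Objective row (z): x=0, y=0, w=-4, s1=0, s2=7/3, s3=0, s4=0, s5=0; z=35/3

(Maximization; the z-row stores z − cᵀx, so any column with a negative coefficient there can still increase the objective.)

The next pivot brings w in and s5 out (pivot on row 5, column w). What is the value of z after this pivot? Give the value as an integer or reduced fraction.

Minimum ratio for w: (1/3)/2 = 1/6.
z changes by −(z-row coeff of w)·ratio = −(-4)·(1/6) = 2/3.
New z = 35/3 + (2/3) = 37/3.

37/3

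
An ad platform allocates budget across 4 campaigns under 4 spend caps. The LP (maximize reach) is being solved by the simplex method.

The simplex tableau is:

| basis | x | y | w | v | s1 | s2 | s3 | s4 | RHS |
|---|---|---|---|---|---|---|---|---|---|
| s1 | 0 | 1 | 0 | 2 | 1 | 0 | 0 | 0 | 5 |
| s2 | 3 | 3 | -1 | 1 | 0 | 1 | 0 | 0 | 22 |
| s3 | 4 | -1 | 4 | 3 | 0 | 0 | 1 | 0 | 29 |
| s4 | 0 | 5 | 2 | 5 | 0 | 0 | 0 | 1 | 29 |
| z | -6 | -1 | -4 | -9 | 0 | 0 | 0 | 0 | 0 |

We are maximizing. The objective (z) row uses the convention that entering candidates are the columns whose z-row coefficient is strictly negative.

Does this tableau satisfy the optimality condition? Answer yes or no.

no

Column x has objective-row coefficient -6, which is negative; an improving pivot exists, so not yet optimal.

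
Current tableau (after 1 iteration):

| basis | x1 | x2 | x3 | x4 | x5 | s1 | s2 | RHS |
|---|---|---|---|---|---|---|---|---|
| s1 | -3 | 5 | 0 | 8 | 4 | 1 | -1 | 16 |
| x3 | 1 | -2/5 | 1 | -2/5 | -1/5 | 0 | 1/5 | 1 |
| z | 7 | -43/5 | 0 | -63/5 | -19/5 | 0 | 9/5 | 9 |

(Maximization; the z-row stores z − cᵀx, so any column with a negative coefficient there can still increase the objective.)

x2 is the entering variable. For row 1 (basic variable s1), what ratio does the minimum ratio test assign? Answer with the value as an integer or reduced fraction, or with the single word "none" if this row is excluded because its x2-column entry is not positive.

Ratio = RHS / (x2 entry) = 16 / 5 = 16/5.

16/5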